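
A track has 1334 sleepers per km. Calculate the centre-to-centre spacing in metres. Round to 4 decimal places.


Spacing = 1000 m / number of sleepers
Spacing = 1000 / 1334
Spacing = 0.7496 m

0.7496


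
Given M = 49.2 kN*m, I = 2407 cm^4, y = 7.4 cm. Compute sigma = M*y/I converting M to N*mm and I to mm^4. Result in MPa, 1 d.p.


Convert units:
M = 49.2 kN*m = 49200000 N*mm
y = 7.4 cm = 74 mm
I = 2407 cm^4 = 24070000 mm^4
sigma = 49200000 * 74 / 24070000
sigma = 151.3 MPa

151.3


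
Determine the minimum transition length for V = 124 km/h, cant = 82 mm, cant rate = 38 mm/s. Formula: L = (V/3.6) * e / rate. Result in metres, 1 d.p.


Convert speed: V = 124 / 3.6 = 34.4444 m/s
L = 34.4444 * 82 / 38
L = 2824.4444 / 38
L = 74.3 m

74.3


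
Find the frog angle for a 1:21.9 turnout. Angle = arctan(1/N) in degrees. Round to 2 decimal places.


1/N = 1/21.9 = 0.045662
angle = arctan(0.045662) = 0.04563 rad
angle = 0.04563 * 180/pi = 2.61 degrees

2.61


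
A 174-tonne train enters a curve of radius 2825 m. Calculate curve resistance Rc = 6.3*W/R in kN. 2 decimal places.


Rc = 6.3 * W / R
Rc = 6.3 * 174 / 2825
Rc = 1096.2 / 2825
Rc = 0.39 kN

0.39


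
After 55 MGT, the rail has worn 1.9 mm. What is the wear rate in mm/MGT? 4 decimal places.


Wear rate = total wear / cumulative tonnage
Rate = 1.9 / 55
Rate = 0.0345 mm/MGT

0.0345


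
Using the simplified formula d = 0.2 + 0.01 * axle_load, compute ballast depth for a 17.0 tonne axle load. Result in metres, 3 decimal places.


d = 0.2 + 0.01 * 17.0
d = 0.2 + 0.17
d = 0.370 m

0.370


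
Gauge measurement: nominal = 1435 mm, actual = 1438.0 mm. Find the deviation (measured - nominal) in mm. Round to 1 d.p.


Deviation = measured - nominal
Deviation = 1438.0 - 1435
Deviation = 3.0 mm

3.0


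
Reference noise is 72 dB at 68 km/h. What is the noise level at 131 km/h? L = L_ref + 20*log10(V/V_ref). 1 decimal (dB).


V/V_ref = 131 / 68 = 1.926471
log10(1.926471) = 0.284762
20 * 0.284762 = 5.6952
L = 72 + 5.6952 = 77.7 dB

77.7


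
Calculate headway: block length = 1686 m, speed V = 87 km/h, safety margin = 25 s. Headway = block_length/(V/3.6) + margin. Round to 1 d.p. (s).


V = 87 / 3.6 = 24.1667 m/s
Block traversal time = 1686 / 24.1667 = 69.7655 s
Headway = 69.7655 + 25
Headway = 94.8 s

94.8


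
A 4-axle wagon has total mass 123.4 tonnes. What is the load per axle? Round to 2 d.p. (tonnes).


Load per axle = total weight / number of axles
Load = 123.4 / 4
Load = 30.85 tonnes

30.85


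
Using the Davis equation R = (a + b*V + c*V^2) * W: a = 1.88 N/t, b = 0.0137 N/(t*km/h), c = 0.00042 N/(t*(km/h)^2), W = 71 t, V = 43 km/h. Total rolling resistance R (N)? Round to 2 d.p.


b*V = 0.0137 * 43 = 0.5891
c*V^2 = 0.00042 * 1849 = 0.77658
R_per_t = 1.88 + 0.5891 + 0.77658 = 3.24568 N/t
R_total = 3.24568 * 71 = 230.44 N

230.44


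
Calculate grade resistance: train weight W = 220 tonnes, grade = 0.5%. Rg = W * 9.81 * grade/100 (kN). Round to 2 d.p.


Rg = W * 9.81 * grade / 100
Rg = 220 * 9.81 * 0.5 / 100
Rg = 2158.2 * 0.005
Rg = 10.79 kN

10.79


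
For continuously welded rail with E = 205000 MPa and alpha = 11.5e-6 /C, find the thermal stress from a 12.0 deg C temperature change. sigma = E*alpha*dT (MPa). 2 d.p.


sigma = E * alpha * dT
sigma = 205000 * 11.5e-6 * 12.0
sigma = 2.3575 * 12.0
sigma = 28.29 MPa

28.29


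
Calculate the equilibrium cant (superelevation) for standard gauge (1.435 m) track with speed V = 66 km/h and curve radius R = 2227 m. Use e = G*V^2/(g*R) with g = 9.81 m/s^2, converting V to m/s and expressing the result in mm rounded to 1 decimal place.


Convert speed: V = 66 / 3.6 = 18.3333 m/s
Apply formula: e = 1.435 * 18.3333^2 / (9.81 * 2227)
e = 1.435 * 336.1111 / 21846.87
e = 0.022077 m = 22.1 mm

22.1


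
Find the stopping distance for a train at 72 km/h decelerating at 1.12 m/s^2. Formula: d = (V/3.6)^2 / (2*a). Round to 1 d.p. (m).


Convert speed: V = 72 / 3.6 = 20.0 m/s
V^2 = 400.0
d = 400.0 / (2 * 1.12)
d = 400.0 / 2.24
d = 178.6 m

178.6


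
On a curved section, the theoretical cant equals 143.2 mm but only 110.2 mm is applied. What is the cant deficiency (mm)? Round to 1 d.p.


Cant deficiency = equilibrium cant - actual cant
CD = 143.2 - 110.2
CD = 33.0 mm

33.0


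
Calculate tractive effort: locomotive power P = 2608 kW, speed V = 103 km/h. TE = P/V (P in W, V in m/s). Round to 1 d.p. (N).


Convert: P = 2608 kW = 2608000 W
V = 103 / 3.6 = 28.6111 m/s
TE = 2608000 / 28.6111
TE = 91153.4 N

91153.4


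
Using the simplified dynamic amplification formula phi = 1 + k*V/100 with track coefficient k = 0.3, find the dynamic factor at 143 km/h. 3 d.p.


phi = 1 + k * V / 100
phi = 1 + 0.3 * 143 / 100
phi = 1 + 0.429
phi = 1.429

1.429


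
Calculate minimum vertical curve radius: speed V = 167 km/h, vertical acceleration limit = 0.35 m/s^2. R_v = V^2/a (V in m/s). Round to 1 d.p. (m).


Convert speed: V = 167 / 3.6 = 46.3889 m/s
V^2 = 2151.929 m^2/s^2
R_v = 2151.929 / 0.35
R_v = 6148.4 m

6148.4


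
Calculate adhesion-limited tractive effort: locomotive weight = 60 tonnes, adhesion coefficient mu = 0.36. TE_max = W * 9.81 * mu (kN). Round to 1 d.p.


TE_max = W * g * mu
TE_max = 60 * 9.81 * 0.36
TE_max = 588.6 * 0.36
TE_max = 211.9 kN

211.9


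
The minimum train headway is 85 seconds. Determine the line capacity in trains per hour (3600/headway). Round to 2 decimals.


Capacity = 3600 / headway
Capacity = 3600 / 85
Capacity = 42.35 trains/hour

42.35


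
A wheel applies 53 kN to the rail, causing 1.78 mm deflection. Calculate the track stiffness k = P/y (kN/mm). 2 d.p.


Track stiffness k = P / y
k = 53 / 1.78
k = 29.78 kN/mm

29.78


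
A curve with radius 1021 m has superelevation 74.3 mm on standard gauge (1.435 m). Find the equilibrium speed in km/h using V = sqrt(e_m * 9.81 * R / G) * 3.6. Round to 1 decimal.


Convert cant: e = 74.3 mm = 0.0743 m
V_ms = sqrt(0.0743 * 9.81 * 1021 / 1.435)
V_ms = sqrt(518.598985) = 22.7728 m/s
V = 22.7728 * 3.6 = 82.0 km/h

82.0


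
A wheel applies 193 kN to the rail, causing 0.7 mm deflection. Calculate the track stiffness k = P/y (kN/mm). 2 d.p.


Track stiffness k = P / y
k = 193 / 0.7
k = 275.71 kN/mm

275.71


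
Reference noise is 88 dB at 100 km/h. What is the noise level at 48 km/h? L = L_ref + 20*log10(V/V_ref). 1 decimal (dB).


V/V_ref = 48 / 100 = 0.48
log10(0.48) = -0.318759
20 * -0.318759 = -6.3752
L = 88 + -6.3752 = 81.6 dB

81.6


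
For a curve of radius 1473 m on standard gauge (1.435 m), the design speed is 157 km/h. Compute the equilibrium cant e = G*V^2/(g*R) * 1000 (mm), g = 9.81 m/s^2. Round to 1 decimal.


Convert speed: V = 157 / 3.6 = 43.6111 m/s
Apply formula: e = 1.435 * 43.6111^2 / (9.81 * 1473)
e = 1.435 * 1901.929 / 14450.13
e = 0.188875 m = 188.9 mm

188.9


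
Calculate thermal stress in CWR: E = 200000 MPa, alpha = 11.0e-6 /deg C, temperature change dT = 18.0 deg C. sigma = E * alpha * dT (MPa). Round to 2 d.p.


sigma = E * alpha * dT
sigma = 200000 * 11.0e-6 * 18.0
sigma = 2.2 * 18.0
sigma = 39.60 MPa

39.60


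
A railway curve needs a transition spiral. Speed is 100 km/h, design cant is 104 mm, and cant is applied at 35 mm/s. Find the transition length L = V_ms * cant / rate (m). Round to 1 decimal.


Convert speed: V = 100 / 3.6 = 27.7778 m/s
L = 27.7778 * 104 / 35
L = 2888.8889 / 35
L = 82.5 m

82.5


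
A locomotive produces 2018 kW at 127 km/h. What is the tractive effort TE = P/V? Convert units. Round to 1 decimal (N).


Convert: P = 2018 kW = 2018000 W
V = 127 / 3.6 = 35.2778 m/s
TE = 2018000 / 35.2778
TE = 57203.1 N

57203.1


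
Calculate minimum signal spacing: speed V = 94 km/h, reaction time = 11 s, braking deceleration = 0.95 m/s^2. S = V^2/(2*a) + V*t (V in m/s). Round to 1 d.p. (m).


V = 94 / 3.6 = 26.1111 m/s
Braking distance = 26.1111^2 / (2*0.95) = 358.8369 m
Sighting distance = 26.1111 * 11 = 287.2222 m
S = 358.8369 + 287.2222 = 646.1 m

646.1


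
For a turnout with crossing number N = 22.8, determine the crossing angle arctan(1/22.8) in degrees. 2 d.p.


1/N = 1/22.8 = 0.04386
angle = arctan(0.04386) = 0.043832 rad
angle = 0.043832 * 180/pi = 2.51 degrees

2.51


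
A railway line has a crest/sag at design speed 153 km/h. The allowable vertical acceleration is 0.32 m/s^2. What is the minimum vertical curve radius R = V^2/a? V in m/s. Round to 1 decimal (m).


Convert speed: V = 153 / 3.6 = 42.5 m/s
V^2 = 1806.25 m^2/s^2
R_v = 1806.25 / 0.32
R_v = 5644.5 m

5644.5


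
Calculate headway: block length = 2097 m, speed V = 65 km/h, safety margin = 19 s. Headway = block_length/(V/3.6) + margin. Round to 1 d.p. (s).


V = 65 / 3.6 = 18.0556 m/s
Block traversal time = 2097 / 18.0556 = 116.1415 s
Headway = 116.1415 + 19
Headway = 135.1 s

135.1


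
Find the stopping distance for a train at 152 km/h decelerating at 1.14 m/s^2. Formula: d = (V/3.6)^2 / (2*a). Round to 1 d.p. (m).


Convert speed: V = 152 / 3.6 = 42.2222 m/s
V^2 = 1782.716
d = 1782.716 / (2 * 1.14)
d = 1782.716 / 2.28
d = 781.9 m

781.9


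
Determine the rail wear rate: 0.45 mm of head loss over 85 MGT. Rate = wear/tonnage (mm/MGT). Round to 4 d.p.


Wear rate = total wear / cumulative tonnage
Rate = 0.45 / 85
Rate = 0.0053 mm/MGT

0.0053


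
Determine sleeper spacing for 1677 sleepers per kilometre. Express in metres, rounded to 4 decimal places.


Spacing = 1000 m / number of sleepers
Spacing = 1000 / 1677
Spacing = 0.5963 m

0.5963


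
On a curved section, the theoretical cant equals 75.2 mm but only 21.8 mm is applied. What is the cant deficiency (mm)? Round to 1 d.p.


Cant deficiency = equilibrium cant - actual cant
CD = 75.2 - 21.8
CD = 53.4 mm

53.4


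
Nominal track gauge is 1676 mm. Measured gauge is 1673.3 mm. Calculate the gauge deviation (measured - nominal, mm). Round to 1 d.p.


Deviation = measured - nominal
Deviation = 1673.3 - 1676
Deviation = -2.7 mm

-2.7


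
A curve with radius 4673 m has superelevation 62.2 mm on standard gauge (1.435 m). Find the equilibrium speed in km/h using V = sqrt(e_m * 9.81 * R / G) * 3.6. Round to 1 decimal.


Convert cant: e = 62.2 mm = 0.0622 m
V_ms = sqrt(0.0622 * 9.81 * 4673 / 1.435)
V_ms = sqrt(1987.024729) = 44.5761 m/s
V = 44.5761 * 3.6 = 160.5 km/h

160.5


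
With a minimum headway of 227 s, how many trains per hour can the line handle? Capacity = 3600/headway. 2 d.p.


Capacity = 3600 / headway
Capacity = 3600 / 227
Capacity = 15.86 trains/hour

15.86


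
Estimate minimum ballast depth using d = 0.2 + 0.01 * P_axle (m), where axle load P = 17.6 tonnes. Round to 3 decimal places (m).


d = 0.2 + 0.01 * 17.6
d = 0.2 + 0.176
d = 0.376 m

0.376


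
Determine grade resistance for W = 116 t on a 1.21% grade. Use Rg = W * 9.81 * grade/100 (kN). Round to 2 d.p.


Rg = W * 9.81 * grade / 100
Rg = 116 * 9.81 * 1.21 / 100
Rg = 1137.96 * 0.0121
Rg = 13.77 kN

13.77


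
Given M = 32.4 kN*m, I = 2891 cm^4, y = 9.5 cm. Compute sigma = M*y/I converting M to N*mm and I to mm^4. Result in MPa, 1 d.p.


Convert units:
M = 32.4 kN*m = 32400000 N*mm
y = 9.5 cm = 95 mm
I = 2891 cm^4 = 28910000 mm^4
sigma = 32400000 * 95 / 28910000
sigma = 106.5 MPa

106.5


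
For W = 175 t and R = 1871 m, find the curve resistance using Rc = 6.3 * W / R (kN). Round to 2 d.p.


Rc = 6.3 * W / R
Rc = 6.3 * 175 / 1871
Rc = 1102.5 / 1871
Rc = 0.59 kN

0.59


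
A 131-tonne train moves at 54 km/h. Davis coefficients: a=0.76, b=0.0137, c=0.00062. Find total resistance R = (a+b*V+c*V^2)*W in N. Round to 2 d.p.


b*V = 0.0137 * 54 = 0.7398
c*V^2 = 0.00062 * 2916 = 1.80792
R_per_t = 0.76 + 0.7398 + 1.80792 = 3.30772 N/t
R_total = 3.30772 * 131 = 433.31 N

433.31


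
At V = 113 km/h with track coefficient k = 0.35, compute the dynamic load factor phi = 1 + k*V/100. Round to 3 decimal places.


phi = 1 + k * V / 100
phi = 1 + 0.35 * 113 / 100
phi = 1 + 0.3955
phi = 1.396

1.396


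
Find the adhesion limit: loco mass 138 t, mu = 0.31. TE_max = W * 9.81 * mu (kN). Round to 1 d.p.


TE_max = W * g * mu
TE_max = 138 * 9.81 * 0.31
TE_max = 1353.78 * 0.31
TE_max = 419.7 kN

419.7


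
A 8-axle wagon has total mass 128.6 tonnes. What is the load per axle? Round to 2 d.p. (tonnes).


Load per axle = total weight / number of axles
Load = 128.6 / 8
Load = 16.08 tonnes

16.08


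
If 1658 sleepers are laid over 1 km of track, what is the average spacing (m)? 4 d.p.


Spacing = 1000 m / number of sleepers
Spacing = 1000 / 1658
Spacing = 0.6031 m

0.6031


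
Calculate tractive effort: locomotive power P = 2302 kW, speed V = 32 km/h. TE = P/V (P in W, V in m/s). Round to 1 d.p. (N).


Convert: P = 2302 kW = 2302000 W
V = 32 / 3.6 = 8.8889 m/s
TE = 2302000 / 8.8889
TE = 258975.0 N

258975.0


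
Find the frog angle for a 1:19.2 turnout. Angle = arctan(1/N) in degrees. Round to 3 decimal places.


1/N = 1/19.2 = 0.052083
angle = arctan(0.052083) = 0.052036 rad
angle = 0.052036 * 180/pi = 2.981 degrees

2.981


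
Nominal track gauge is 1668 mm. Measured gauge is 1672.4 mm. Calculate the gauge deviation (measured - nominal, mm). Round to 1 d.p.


Deviation = measured - nominal
Deviation = 1672.4 - 1668
Deviation = 4.4 mm

4.4


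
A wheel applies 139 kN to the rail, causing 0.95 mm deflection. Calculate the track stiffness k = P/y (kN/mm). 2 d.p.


Track stiffness k = P / y
k = 139 / 0.95
k = 146.32 kN/mm

146.32


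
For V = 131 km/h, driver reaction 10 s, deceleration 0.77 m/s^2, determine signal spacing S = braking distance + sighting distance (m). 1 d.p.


V = 131 / 3.6 = 36.3889 m/s
Braking distance = 36.3889^2 / (2*0.77) = 859.8385 m
Sighting distance = 36.3889 * 10 = 363.8889 m
S = 859.8385 + 363.8889 = 1223.7 m

1223.7


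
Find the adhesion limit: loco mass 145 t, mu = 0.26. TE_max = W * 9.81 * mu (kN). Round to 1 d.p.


TE_max = W * g * mu
TE_max = 145 * 9.81 * 0.26
TE_max = 1422.45 * 0.26
TE_max = 369.8 kN

369.8


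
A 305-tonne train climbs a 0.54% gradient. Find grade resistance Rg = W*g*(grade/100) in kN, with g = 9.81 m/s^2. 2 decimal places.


Rg = W * 9.81 * grade / 100
Rg = 305 * 9.81 * 0.54 / 100
Rg = 2992.05 * 0.0054
Rg = 16.16 kN

16.16


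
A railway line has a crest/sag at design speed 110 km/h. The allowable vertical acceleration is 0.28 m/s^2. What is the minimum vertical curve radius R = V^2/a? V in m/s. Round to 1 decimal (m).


Convert speed: V = 110 / 3.6 = 30.5556 m/s
V^2 = 933.642 m^2/s^2
R_v = 933.642 / 0.28
R_v = 3334.4 m

3334.4


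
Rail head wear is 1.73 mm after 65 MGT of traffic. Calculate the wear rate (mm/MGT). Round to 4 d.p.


Wear rate = total wear / cumulative tonnage
Rate = 1.73 / 65
Rate = 0.0266 mm/MGT

0.0266


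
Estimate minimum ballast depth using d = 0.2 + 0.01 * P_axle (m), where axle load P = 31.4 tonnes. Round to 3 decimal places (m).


d = 0.2 + 0.01 * 31.4
d = 0.2 + 0.314
d = 0.514 m

0.514


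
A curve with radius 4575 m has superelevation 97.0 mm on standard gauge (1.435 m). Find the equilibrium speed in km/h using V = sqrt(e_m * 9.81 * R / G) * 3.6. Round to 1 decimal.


Convert cant: e = 97.0 mm = 0.0970 m
V_ms = sqrt(0.0970 * 9.81 * 4575 / 1.435)
V_ms = sqrt(3033.751045) = 55.0795 m/s
V = 55.0795 * 3.6 = 198.3 km/h

198.3


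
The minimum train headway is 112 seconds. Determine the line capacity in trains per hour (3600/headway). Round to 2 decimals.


Capacity = 3600 / headway
Capacity = 3600 / 112
Capacity = 32.14 trains/hour

32.14


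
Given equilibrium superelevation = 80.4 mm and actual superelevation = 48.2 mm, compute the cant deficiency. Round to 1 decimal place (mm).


Cant deficiency = equilibrium cant - actual cant
CD = 80.4 - 48.2
CD = 32.2 mm

32.2


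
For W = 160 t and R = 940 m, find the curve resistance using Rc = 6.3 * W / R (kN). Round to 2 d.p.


Rc = 6.3 * W / R
Rc = 6.3 * 160 / 940
Rc = 1008.0 / 940
Rc = 1.07 kN

1.07


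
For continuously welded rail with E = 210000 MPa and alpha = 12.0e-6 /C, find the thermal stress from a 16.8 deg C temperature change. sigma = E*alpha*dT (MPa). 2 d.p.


sigma = E * alpha * dT
sigma = 210000 * 12.0e-6 * 16.8
sigma = 2.52 * 16.8
sigma = 42.34 MPa

42.34


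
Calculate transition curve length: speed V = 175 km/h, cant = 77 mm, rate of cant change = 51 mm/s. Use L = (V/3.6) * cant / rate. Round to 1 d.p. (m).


Convert speed: V = 175 / 3.6 = 48.6111 m/s
L = 48.6111 * 77 / 51
L = 3743.0556 / 51
L = 73.4 m

73.4


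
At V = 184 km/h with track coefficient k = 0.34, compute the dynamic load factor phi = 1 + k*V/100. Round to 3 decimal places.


phi = 1 + k * V / 100
phi = 1 + 0.34 * 184 / 100
phi = 1 + 0.6256
phi = 1.626

1.626


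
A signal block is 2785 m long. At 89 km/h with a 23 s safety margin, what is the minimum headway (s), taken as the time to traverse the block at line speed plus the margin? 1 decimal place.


V = 89 / 3.6 = 24.7222 m/s
Block traversal time = 2785 / 24.7222 = 112.6517 s
Headway = 112.6517 + 23
Headway = 135.7 s

135.7


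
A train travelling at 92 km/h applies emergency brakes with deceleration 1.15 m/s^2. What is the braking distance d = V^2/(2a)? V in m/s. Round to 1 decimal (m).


Convert speed: V = 92 / 3.6 = 25.5556 m/s
V^2 = 653.0864
d = 653.0864 / (2 * 1.15)
d = 653.0864 / 2.3
d = 284.0 m

284.0


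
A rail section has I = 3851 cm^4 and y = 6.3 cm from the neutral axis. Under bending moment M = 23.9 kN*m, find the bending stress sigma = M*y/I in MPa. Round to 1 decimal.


Convert units:
M = 23.9 kN*m = 23900000 N*mm
y = 6.3 cm = 63 mm
I = 3851 cm^4 = 38510000 mm^4
sigma = 23900000 * 63 / 38510000
sigma = 39.1 MPa

39.1


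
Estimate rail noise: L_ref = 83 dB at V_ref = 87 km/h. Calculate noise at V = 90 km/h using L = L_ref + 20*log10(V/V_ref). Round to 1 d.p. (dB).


V/V_ref = 90 / 87 = 1.034483
log10(1.034483) = 0.014723
20 * 0.014723 = 0.2945
L = 83 + 0.2945 = 83.3 dB

83.3


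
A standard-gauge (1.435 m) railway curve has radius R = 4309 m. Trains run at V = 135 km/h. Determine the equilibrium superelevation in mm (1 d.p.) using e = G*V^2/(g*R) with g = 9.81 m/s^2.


Convert speed: V = 135 / 3.6 = 37.5 m/s
Apply formula: e = 1.435 * 37.5^2 / (9.81 * 4309)
e = 1.435 * 1406.25 / 42271.29
e = 0.047739 m = 47.7 mm

47.7


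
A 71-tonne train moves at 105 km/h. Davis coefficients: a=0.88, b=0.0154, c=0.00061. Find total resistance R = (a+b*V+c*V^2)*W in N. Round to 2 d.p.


b*V = 0.0154 * 105 = 1.617
c*V^2 = 0.00061 * 11025 = 6.72525
R_per_t = 0.88 + 1.617 + 6.72525 = 9.22225 N/t
R_total = 9.22225 * 71 = 654.78 N

654.78


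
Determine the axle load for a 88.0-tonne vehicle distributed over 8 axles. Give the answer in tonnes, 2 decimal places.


Load per axle = total weight / number of axles
Load = 88.0 / 8
Load = 11.00 tonnes

11.00


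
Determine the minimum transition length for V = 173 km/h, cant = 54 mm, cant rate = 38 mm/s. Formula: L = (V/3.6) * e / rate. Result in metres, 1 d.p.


Convert speed: V = 173 / 3.6 = 48.0556 m/s
L = 48.0556 * 54 / 38
L = 2595.0 / 38
L = 68.3 m

68.3


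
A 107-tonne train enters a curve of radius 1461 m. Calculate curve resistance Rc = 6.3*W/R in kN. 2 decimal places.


Rc = 6.3 * W / R
Rc = 6.3 * 107 / 1461
Rc = 674.1 / 1461
Rc = 0.46 kN

0.46


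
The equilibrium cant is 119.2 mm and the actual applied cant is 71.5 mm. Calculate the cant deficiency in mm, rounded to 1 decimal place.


Cant deficiency = equilibrium cant - actual cant
CD = 119.2 - 71.5
CD = 47.7 mm

47.7


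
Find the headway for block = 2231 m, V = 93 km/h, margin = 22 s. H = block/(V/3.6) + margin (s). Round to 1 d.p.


V = 93 / 3.6 = 25.8333 m/s
Block traversal time = 2231 / 25.8333 = 86.3613 s
Headway = 86.3613 + 22
Headway = 108.4 s

108.4


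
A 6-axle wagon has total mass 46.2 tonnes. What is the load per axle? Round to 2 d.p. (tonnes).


Load per axle = total weight / number of axles
Load = 46.2 / 6
Load = 7.70 tonnes

7.70


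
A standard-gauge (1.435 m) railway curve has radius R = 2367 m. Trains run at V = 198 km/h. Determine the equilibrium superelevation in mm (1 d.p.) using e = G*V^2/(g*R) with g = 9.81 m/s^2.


Convert speed: V = 198 / 3.6 = 55.0 m/s
Apply formula: e = 1.435 * 55.0^2 / (9.81 * 2367)
e = 1.435 * 3025.0 / 23220.27
e = 0.186943 m = 186.9 mm

186.9


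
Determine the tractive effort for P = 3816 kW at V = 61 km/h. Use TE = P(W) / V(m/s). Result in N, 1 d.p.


Convert: P = 3816 kW = 3816000 W
V = 61 / 3.6 = 16.9444 m/s
TE = 3816000 / 16.9444
TE = 225206.6 N

225206.6


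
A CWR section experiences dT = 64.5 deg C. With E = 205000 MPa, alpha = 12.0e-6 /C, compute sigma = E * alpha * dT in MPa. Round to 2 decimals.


sigma = E * alpha * dT
sigma = 205000 * 12.0e-6 * 64.5
sigma = 2.46 * 64.5
sigma = 158.67 MPa

158.67


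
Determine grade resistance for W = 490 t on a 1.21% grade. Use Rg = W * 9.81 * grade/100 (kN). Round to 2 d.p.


Rg = W * 9.81 * grade / 100
Rg = 490 * 9.81 * 1.21 / 100
Rg = 4806.9 * 0.0121
Rg = 58.16 kN

58.16


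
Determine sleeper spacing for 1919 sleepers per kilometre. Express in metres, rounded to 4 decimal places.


Spacing = 1000 m / number of sleepers
Spacing = 1000 / 1919
Spacing = 0.5211 m

0.5211


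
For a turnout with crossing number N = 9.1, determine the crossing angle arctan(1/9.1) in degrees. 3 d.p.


1/N = 1/9.1 = 0.10989
angle = arctan(0.10989) = 0.109451 rad
angle = 0.109451 * 180/pi = 6.271 degrees

6.271


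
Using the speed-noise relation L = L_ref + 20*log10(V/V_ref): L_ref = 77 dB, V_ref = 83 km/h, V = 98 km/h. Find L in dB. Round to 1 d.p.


V/V_ref = 98 / 83 = 1.180723
log10(1.180723) = 0.072148
20 * 0.072148 = 1.443
L = 77 + 1.443 = 78.4 dB

78.4


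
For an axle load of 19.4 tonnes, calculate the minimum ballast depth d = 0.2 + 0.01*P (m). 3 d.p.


d = 0.2 + 0.01 * 19.4
d = 0.2 + 0.194
d = 0.394 m

0.394


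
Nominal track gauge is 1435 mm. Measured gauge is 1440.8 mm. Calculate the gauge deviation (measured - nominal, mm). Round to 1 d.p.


Deviation = measured - nominal
Deviation = 1440.8 - 1435
Deviation = 5.8 mm

5.8


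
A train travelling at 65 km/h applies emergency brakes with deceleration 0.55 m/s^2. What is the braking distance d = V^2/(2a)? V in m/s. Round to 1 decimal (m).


Convert speed: V = 65 / 3.6 = 18.0556 m/s
V^2 = 326.0031
d = 326.0031 / (2 * 0.55)
d = 326.0031 / 1.1
d = 296.4 m

296.4


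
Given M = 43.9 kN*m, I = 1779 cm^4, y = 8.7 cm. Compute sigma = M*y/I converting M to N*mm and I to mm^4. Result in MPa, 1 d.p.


Convert units:
M = 43.9 kN*m = 43900000 N*mm
y = 8.7 cm = 87 mm
I = 1779 cm^4 = 17790000 mm^4
sigma = 43900000 * 87 / 17790000
sigma = 214.7 MPa

214.7


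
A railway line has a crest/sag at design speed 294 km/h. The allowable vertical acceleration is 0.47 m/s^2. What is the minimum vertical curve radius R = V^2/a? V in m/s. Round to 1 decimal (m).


Convert speed: V = 294 / 3.6 = 81.6667 m/s
V^2 = 6669.4444 m^2/s^2
R_v = 6669.4444 / 0.47
R_v = 14190.3 m

14190.3


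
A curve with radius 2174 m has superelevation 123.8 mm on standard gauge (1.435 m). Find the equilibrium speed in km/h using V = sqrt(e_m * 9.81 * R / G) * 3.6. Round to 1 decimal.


Convert cant: e = 123.8 mm = 0.1238 m
V_ms = sqrt(0.1238 * 9.81 * 2174 / 1.435)
V_ms = sqrt(1839.913012) = 42.8942 m/s
V = 42.8942 * 3.6 = 154.4 km/h

154.4


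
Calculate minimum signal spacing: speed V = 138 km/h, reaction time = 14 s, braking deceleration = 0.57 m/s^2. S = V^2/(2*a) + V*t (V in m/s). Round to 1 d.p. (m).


V = 138 / 3.6 = 38.3333 m/s
Braking distance = 38.3333^2 / (2*0.57) = 1288.9864 m
Sighting distance = 38.3333 * 14 = 536.6667 m
S = 1288.9864 + 536.6667 = 1825.7 m

1825.7


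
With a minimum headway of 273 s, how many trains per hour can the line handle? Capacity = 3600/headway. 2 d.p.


Capacity = 3600 / headway
Capacity = 3600 / 273
Capacity = 13.19 trains/hour

13.19


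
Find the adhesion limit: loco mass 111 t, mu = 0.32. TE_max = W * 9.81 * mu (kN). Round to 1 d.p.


TE_max = W * g * mu
TE_max = 111 * 9.81 * 0.32
TE_max = 1088.91 * 0.32
TE_max = 348.5 kN

348.5


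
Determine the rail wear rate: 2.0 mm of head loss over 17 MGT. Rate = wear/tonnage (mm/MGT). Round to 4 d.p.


Wear rate = total wear / cumulative tonnage
Rate = 2.0 / 17
Rate = 0.1176 mm/MGT

0.1176


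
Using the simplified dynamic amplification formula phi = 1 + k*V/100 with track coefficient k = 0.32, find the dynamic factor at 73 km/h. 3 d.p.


phi = 1 + k * V / 100
phi = 1 + 0.32 * 73 / 100
phi = 1 + 0.2336
phi = 1.234

1.234


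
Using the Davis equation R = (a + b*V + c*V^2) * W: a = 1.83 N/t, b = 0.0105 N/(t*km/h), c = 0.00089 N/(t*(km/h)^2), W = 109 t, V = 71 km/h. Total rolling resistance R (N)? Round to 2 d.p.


b*V = 0.0105 * 71 = 0.7455
c*V^2 = 0.00089 * 5041 = 4.48649
R_per_t = 1.83 + 0.7455 + 4.48649 = 7.06199 N/t
R_total = 7.06199 * 109 = 769.76 N

769.76


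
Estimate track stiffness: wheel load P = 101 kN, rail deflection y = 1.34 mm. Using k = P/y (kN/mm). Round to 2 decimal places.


Track stiffness k = P / y
k = 101 / 1.34
k = 75.37 kN/mm

75.37


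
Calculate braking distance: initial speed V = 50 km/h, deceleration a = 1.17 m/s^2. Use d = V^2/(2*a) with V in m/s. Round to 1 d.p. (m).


Convert speed: V = 50 / 3.6 = 13.8889 m/s
V^2 = 192.9012
d = 192.9012 / (2 * 1.17)
d = 192.9012 / 2.34
d = 82.4 m

82.4


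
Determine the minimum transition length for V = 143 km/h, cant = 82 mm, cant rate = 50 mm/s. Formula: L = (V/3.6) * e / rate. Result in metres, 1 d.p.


Convert speed: V = 143 / 3.6 = 39.7222 m/s
L = 39.7222 * 82 / 50
L = 3257.2222 / 50
L = 65.1 m

65.1


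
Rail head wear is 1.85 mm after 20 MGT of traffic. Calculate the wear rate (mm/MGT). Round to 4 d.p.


Wear rate = total wear / cumulative tonnage
Rate = 1.85 / 20
Rate = 0.0925 mm/MGT

0.0925


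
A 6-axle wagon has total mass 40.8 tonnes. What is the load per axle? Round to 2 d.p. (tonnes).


Load per axle = total weight / number of axles
Load = 40.8 / 6
Load = 6.80 tonnes

6.80


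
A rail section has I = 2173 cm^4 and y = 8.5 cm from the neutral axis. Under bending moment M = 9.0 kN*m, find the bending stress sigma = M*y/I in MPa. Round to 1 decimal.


Convert units:
M = 9.0 kN*m = 9000000 N*mm
y = 8.5 cm = 85 mm
I = 2173 cm^4 = 21730000 mm^4
sigma = 9000000 * 85 / 21730000
sigma = 35.2 MPa

35.2


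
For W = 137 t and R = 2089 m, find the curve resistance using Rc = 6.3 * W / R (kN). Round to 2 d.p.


Rc = 6.3 * W / R
Rc = 6.3 * 137 / 2089
Rc = 863.1 / 2089
Rc = 0.41 kN

0.41


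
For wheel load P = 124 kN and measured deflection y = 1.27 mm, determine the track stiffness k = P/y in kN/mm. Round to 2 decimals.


Track stiffness k = P / y
k = 124 / 1.27
k = 97.64 kN/mm

97.64


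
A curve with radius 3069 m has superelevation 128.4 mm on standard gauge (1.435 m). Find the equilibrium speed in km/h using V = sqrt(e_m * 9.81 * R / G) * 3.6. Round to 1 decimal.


Convert cant: e = 128.4 mm = 0.1284 m
V_ms = sqrt(0.1284 * 9.81 * 3069 / 1.435)
V_ms = sqrt(2693.884792) = 51.9026 m/s
V = 51.9026 * 3.6 = 186.8 km/h

186.8


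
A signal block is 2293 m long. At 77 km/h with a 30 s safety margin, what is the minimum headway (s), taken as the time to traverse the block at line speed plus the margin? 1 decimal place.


V = 77 / 3.6 = 21.3889 m/s
Block traversal time = 2293 / 21.3889 = 107.2052 s
Headway = 107.2052 + 30
Headway = 137.2 s

137.2


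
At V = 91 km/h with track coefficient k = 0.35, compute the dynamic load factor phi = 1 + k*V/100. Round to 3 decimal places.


phi = 1 + k * V / 100
phi = 1 + 0.35 * 91 / 100
phi = 1 + 0.3185
phi = 1.319

1.319


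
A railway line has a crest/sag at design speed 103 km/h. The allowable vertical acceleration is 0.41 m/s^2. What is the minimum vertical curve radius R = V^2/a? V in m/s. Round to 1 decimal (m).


Convert speed: V = 103 / 3.6 = 28.6111 m/s
V^2 = 818.5957 m^2/s^2
R_v = 818.5957 / 0.41
R_v = 1996.6 m

1996.6


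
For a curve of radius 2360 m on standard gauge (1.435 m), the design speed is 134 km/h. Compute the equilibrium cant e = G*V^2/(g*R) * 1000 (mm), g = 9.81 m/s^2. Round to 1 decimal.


Convert speed: V = 134 / 3.6 = 37.2222 m/s
Apply formula: e = 1.435 * 37.2222^2 / (9.81 * 2360)
e = 1.435 * 1385.4938 / 23151.6
e = 0.085877 m = 85.9 mm

85.9


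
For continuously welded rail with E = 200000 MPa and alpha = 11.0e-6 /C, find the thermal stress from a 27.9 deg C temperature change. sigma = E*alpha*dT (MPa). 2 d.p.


sigma = E * alpha * dT
sigma = 200000 * 11.0e-6 * 27.9
sigma = 2.2 * 27.9
sigma = 61.38 MPa

61.38


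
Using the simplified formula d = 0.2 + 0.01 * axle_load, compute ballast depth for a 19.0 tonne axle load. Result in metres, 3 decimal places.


d = 0.2 + 0.01 * 19.0
d = 0.2 + 0.19
d = 0.390 m

0.390


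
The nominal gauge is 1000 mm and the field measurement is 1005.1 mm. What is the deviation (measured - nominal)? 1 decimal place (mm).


Deviation = measured - nominal
Deviation = 1005.1 - 1000
Deviation = 5.1 mm

5.1


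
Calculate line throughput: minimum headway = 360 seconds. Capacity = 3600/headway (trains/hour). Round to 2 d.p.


Capacity = 3600 / headway
Capacity = 3600 / 360
Capacity = 10.00 trains/hour

10.00


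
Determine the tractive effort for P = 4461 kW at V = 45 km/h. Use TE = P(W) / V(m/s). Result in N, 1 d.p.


Convert: P = 4461 kW = 4461000 W
V = 45 / 3.6 = 12.5 m/s
TE = 4461000 / 12.5
TE = 356880.0 N

356880.0


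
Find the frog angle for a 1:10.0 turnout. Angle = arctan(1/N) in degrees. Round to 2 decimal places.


1/N = 1/10.0 = 0.1
angle = arctan(0.1) = 0.099669 rad
angle = 0.099669 * 180/pi = 5.71 degrees

5.71


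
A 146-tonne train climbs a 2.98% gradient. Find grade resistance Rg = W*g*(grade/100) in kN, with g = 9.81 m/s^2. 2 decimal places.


Rg = W * 9.81 * grade / 100
Rg = 146 * 9.81 * 2.98 / 100
Rg = 1432.26 * 0.0298
Rg = 42.68 kN

42.68


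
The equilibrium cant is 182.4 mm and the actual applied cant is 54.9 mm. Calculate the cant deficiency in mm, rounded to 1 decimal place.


Cant deficiency = equilibrium cant - actual cant
CD = 182.4 - 54.9
CD = 127.5 mm

127.5


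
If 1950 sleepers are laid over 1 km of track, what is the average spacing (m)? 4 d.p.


Spacing = 1000 m / number of sleepers
Spacing = 1000 / 1950
Spacing = 0.5128 m

0.5128


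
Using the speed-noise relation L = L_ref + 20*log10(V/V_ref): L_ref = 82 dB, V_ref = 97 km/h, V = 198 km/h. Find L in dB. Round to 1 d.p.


V/V_ref = 198 / 97 = 2.041237
log10(2.041237) = 0.309893
20 * 0.309893 = 6.1979
L = 82 + 6.1979 = 88.2 dB

88.2


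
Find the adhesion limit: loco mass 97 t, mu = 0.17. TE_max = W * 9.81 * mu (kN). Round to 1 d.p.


TE_max = W * g * mu
TE_max = 97 * 9.81 * 0.17
TE_max = 951.57 * 0.17
TE_max = 161.8 kN

161.8


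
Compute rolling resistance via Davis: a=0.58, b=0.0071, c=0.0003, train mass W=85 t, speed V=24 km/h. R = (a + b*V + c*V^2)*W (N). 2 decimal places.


b*V = 0.0071 * 24 = 0.1704
c*V^2 = 0.0003 * 576 = 0.1728
R_per_t = 0.58 + 0.1704 + 0.1728 = 0.9232 N/t
R_total = 0.9232 * 85 = 78.47 N

78.47


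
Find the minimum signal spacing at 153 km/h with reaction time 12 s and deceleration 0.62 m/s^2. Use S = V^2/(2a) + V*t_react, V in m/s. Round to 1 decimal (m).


V = 153 / 3.6 = 42.5 m/s
Braking distance = 42.5^2 / (2*0.62) = 1456.6532 m
Sighting distance = 42.5 * 12 = 510.0 m
S = 1456.6532 + 510.0 = 1966.7 m

1966.7


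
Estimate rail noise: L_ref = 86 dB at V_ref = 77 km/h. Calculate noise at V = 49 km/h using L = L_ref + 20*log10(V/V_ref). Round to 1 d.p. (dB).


V/V_ref = 49 / 77 = 0.636364
log10(0.636364) = -0.196295
20 * -0.196295 = -3.9259
L = 86 + -3.9259 = 82.1 dB

82.1


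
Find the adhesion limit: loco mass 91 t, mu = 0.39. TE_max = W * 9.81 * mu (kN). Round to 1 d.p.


TE_max = W * g * mu
TE_max = 91 * 9.81 * 0.39
TE_max = 892.71 * 0.39
TE_max = 348.2 kN

348.2


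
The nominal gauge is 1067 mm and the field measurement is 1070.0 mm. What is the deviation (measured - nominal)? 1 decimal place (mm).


Deviation = measured - nominal
Deviation = 1070.0 - 1067
Deviation = 3.0 mm

3.0


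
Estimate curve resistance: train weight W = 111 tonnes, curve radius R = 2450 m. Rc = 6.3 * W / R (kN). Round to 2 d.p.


Rc = 6.3 * W / R
Rc = 6.3 * 111 / 2450
Rc = 699.3 / 2450
Rc = 0.29 kN

0.29


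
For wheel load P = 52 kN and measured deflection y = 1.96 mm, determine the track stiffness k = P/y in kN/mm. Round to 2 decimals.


Track stiffness k = P / y
k = 52 / 1.96
k = 26.53 kN/mm

26.53


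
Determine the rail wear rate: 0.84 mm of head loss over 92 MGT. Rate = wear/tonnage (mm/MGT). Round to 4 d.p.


Wear rate = total wear / cumulative tonnage
Rate = 0.84 / 92
Rate = 0.0091 mm/MGT

0.0091


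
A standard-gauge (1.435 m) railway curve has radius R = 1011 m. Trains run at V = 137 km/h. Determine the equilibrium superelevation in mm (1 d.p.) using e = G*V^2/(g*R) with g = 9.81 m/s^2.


Convert speed: V = 137 / 3.6 = 38.0556 m/s
Apply formula: e = 1.435 * 38.0556^2 / (9.81 * 1011)
e = 1.435 * 1448.2253 / 9917.91
e = 0.20954 m = 209.5 mm

209.5


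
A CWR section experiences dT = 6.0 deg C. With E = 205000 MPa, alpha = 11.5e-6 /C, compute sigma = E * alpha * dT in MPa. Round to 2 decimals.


sigma = E * alpha * dT
sigma = 205000 * 11.5e-6 * 6.0
sigma = 2.3575 * 6.0
sigma = 14.15 MPa

14.15


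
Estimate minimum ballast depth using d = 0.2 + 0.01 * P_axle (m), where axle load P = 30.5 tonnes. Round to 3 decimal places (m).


d = 0.2 + 0.01 * 30.5
d = 0.2 + 0.305
d = 0.505 m

0.505


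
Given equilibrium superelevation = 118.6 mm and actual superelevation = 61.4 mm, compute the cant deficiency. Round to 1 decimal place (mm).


Cant deficiency = equilibrium cant - actual cant
CD = 118.6 - 61.4
CD = 57.2 mm

57.2


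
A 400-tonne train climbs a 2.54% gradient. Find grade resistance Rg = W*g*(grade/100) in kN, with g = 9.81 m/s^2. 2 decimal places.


Rg = W * 9.81 * grade / 100
Rg = 400 * 9.81 * 2.54 / 100
Rg = 3924.0 * 0.0254
Rg = 99.67 kN

99.67


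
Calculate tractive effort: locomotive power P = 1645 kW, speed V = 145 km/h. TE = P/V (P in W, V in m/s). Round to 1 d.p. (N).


Convert: P = 1645 kW = 1645000 W
V = 145 / 3.6 = 40.2778 m/s
TE = 1645000 / 40.2778
TE = 40841.4 N

40841.4


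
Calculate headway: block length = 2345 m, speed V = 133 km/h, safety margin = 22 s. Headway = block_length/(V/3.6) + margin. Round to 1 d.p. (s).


V = 133 / 3.6 = 36.9444 m/s
Block traversal time = 2345 / 36.9444 = 63.4737 s
Headway = 63.4737 + 22
Headway = 85.5 s

85.5


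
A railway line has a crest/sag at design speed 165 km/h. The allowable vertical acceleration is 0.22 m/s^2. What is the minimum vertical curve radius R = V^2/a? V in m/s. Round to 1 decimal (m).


Convert speed: V = 165 / 3.6 = 45.8333 m/s
V^2 = 2100.6944 m^2/s^2
R_v = 2100.6944 / 0.22
R_v = 9548.6 m

9548.6


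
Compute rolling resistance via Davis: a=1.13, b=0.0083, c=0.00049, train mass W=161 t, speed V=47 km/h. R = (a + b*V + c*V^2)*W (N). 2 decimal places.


b*V = 0.0083 * 47 = 0.3901
c*V^2 = 0.00049 * 2209 = 1.08241
R_per_t = 1.13 + 0.3901 + 1.08241 = 2.60251 N/t
R_total = 2.60251 * 161 = 419.00 N

419.00


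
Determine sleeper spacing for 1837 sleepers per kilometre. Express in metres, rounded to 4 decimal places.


Spacing = 1000 m / number of sleepers
Spacing = 1000 / 1837
Spacing = 0.5444 m

0.5444


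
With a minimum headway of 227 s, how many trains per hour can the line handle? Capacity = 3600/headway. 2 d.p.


Capacity = 3600 / headway
Capacity = 3600 / 227
Capacity = 15.86 trains/hour

15.86


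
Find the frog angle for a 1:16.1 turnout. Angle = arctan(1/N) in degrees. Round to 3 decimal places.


1/N = 1/16.1 = 0.062112
angle = arctan(0.062112) = 0.062032 rad
angle = 0.062032 * 180/pi = 3.554 degrees

3.554


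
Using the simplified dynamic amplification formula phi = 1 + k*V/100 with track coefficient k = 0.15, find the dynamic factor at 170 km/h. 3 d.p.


phi = 1 + k * V / 100
phi = 1 + 0.15 * 170 / 100
phi = 1 + 0.255
phi = 1.255

1.255


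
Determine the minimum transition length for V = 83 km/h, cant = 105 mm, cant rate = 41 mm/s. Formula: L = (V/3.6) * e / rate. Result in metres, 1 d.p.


Convert speed: V = 83 / 3.6 = 23.0556 m/s
L = 23.0556 * 105 / 41
L = 2420.8333 / 41
L = 59.0 m

59.0


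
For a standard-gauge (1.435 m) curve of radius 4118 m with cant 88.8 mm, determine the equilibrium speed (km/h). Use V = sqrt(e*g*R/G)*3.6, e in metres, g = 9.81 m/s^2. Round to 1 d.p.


Convert cant: e = 88.8 mm = 0.0888 m
V_ms = sqrt(0.0888 * 9.81 * 4118 / 1.435)
V_ms = sqrt(2499.864184) = 49.9986 m/s
V = 49.9986 * 3.6 = 180.0 km/h

180.0


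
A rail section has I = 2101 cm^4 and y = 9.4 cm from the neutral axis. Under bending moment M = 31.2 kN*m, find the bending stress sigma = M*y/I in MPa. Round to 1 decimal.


Convert units:
M = 31.2 kN*m = 31200000 N*mm
y = 9.4 cm = 94 mm
I = 2101 cm^4 = 21010000 mm^4
sigma = 31200000 * 94 / 21010000
sigma = 139.6 MPa

139.6


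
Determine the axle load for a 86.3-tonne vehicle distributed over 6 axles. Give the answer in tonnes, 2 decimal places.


Load per axle = total weight / number of axles
Load = 86.3 / 6
Load = 14.38 tonnes

14.38


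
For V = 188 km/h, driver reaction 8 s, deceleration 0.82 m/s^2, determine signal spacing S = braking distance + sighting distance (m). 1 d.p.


V = 188 / 3.6 = 52.2222 m/s
Braking distance = 52.2222^2 / (2*0.82) = 1662.9027 m
Sighting distance = 52.2222 * 8 = 417.7778 m
S = 1662.9027 + 417.7778 = 2080.7 m

2080.7


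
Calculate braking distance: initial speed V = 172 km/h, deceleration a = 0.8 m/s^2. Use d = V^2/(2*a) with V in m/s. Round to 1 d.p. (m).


Convert speed: V = 172 / 3.6 = 47.7778 m/s
V^2 = 2282.716
d = 2282.716 / (2 * 0.8)
d = 2282.716 / 1.6
d = 1426.7 m

1426.7


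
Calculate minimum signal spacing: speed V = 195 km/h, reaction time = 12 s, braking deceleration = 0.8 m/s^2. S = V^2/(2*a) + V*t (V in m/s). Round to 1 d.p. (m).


V = 195 / 3.6 = 54.1667 m/s
Braking distance = 54.1667^2 / (2*0.8) = 1833.7674 m
Sighting distance = 54.1667 * 12 = 650.0 m
S = 1833.7674 + 650.0 = 2483.8 m

2483.8


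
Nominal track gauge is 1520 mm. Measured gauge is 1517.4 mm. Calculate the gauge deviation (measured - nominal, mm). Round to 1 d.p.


Deviation = measured - nominal
Deviation = 1517.4 - 1520
Deviation = -2.6 mm

-2.6


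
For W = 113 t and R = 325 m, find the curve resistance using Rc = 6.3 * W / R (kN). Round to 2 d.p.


Rc = 6.3 * W / R
Rc = 6.3 * 113 / 325
Rc = 711.9 / 325
Rc = 2.19 kN

2.19


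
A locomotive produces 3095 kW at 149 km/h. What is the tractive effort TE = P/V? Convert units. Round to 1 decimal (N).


Convert: P = 3095 kW = 3095000 W
V = 149 / 3.6 = 41.3889 m/s
TE = 3095000 / 41.3889
TE = 74778.5 N

74778.5


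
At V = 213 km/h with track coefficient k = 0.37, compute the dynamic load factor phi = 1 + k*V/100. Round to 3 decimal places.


phi = 1 + k * V / 100
phi = 1 + 0.37 * 213 / 100
phi = 1 + 0.7881
phi = 1.788

1.788


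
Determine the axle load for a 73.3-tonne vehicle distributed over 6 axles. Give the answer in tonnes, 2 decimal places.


Load per axle = total weight / number of axles
Load = 73.3 / 6
Load = 12.22 tonnes

12.22


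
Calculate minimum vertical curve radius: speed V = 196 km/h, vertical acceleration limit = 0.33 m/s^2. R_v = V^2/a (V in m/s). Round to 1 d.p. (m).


Convert speed: V = 196 / 3.6 = 54.4444 m/s
V^2 = 2964.1975 m^2/s^2
R_v = 2964.1975 / 0.33
R_v = 8982.4 m

8982.4


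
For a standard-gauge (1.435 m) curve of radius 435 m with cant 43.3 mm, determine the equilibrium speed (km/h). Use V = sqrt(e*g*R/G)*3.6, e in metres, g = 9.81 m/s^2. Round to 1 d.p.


Convert cant: e = 43.3 mm = 0.0433 m
V_ms = sqrt(0.0433 * 9.81 * 435 / 1.435)
V_ms = sqrt(128.763941) = 11.3474 m/s
V = 11.3474 * 3.6 = 40.9 km/h

40.9
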